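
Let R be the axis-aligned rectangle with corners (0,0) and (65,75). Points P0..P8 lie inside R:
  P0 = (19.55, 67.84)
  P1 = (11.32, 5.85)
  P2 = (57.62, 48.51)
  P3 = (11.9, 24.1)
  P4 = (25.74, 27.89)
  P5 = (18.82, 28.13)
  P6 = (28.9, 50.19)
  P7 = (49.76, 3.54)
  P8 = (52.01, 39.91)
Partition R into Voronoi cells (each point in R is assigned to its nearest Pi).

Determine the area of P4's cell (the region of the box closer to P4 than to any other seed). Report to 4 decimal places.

Area of P4's cell: 481.1228

1. box [0,65]×[0,75]: [(0, 0) (65, 0) (65, 75) (0, 75)]
2. ⊥bis P4·P0 via (22.645,47.865): [(0, 44.3563) (0, 0) (65, 0) (65, 54.4276)]  |A|=3210.478
3. ⊥bis P4·P1 via (18.53,16.87): [(0, 44.3563) (0, 28.9935) (44.3147, 0) (65, 0) (65, 54.4276)]  |A|=2568.0588
4. ⊥bis P4·P2 via (41.68,38.2): [(34.2642, 49.6653) (0, 44.3563) (0, 28.9935) (44.3147, 0) (65, 0) (65, 2.1456)]  |A|=1764.5943
5. ⊥bis P4·P3 via (18.82,25.995): [(34.2642, 49.6653) (13.2305, 46.4063) (21.9276, 14.6471) (44.3147, 0) (65, 0) (65, 2.1456)]  |A|=1377.1511
6. ⊥bis P4·P5 via (22.28,28.01): [(34.2642, 49.6653) (22.9704, 47.9154) (21.829, 15.0069) (21.9276, 14.6471) (44.3147, 0) (65, 0) (65, 2.1456)]  |A|=1217.7501
7. ⊥bis P4·P6 via (27.32,39.04): [(42.5308, 36.8846) (22.6853, 39.6968) (21.829, 15.0069) (21.9276, 14.6471) (44.3147, 0) (65, 0) (65, 2.1456)]  |A|=1056.3926
8. ⊥bis P4·P7 via (37.75,15.715): [(49.0277, 26.8399) (42.5308, 36.8846) (22.6853, 39.6968) (21.829, 15.0069) (21.9276, 14.6471) (30.7896, 8.849)]  |A|=559.3033
9. ⊥bis P4·P8 via (38.875,33.9): [(44.2582, 22.135) (37.1612, 37.6455) (22.6853, 39.6968) (21.829, 15.0069) (21.9276, 14.6471) (30.7896, 8.849)]  |A|=481.1228
10. canonical 6-gon: [(44.2582, 22.135) (37.1612, 37.6455) (22.6853, 39.6968) (21.829, 15.0069) (21.9276, 14.6471) (30.7896, 8.849)]
11. shoelace: 481.1228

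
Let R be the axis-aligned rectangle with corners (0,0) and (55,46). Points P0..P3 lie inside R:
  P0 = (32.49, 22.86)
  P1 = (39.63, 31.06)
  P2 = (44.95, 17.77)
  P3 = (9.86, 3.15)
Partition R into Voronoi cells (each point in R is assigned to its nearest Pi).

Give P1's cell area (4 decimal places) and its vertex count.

1. box [0,55]×[0,46]: [(0, 0) (55, 0) (55, 46) (0, 46)]
2. ⊥bis P1·P0 via (36.06,26.96): [(55, 10.4683) (55, 46) (14.1933, 46)]  |A|=724.9643
3. ⊥bis P1·P2 via (42.29,24.415): [(40.0244, 23.5081) (55, 29.5028) (55, 46) (14.1933, 46)]  |A|=582.4378
4. ⊥bis P1·P3 via (24.745,17.105): [(40.0244, 23.5081) (55, 29.5028) (55, 46) (14.1933, 46)]  |A|=582.4378
5. canonical 4-gon: [(40.0244, 23.5081) (55, 29.5028) (55, 46) (14.1933, 46)]
6. shoelace: 582.4378

Area of P1's cell: 582.4378 (4 vertices)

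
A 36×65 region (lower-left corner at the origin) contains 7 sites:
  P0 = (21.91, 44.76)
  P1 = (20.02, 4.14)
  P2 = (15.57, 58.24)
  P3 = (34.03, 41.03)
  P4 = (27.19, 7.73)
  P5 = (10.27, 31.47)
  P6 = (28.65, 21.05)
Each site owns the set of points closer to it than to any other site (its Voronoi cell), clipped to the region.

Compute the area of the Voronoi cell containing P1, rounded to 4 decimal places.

1. box [0,36]×[0,65]: [(0, 0) (36, 0) (36, 65) (0, 65)]
2. ⊥bis P1·P0 via (20.965,24.45): [(0, 25.4255) (0, 0) (36, 0) (36, 23.7504)]  |A|=885.1665
3. ⊥bis P1·P2 via (17.795,31.19): [(0, 25.4255) (0, 0) (36, 0) (36, 23.7504)]  |A|=885.1665
4. ⊥bis P1·P3 via (27.025,22.585): [(22.2747, 24.3891) (0, 25.4255) (0, 0) (36, 0) (36, 19.1765)]  |A|=853.7771
5. ⊥bis P1·P4 via (23.605,5.935): [(14.1764, 24.7659) (0, 25.4255) (0, 0) (26.5766, 0)]  |A|=509.318
6. ⊥bis P1·P5 via (15.145,17.805): [(17.2803, 18.5668) (0, 12.402) (0, 0) (26.5766, 0)]  |A|=353.8764
7. ⊥bis P1·P6 via (24.335,12.595): [(18.8752, 15.3814) (14.5454, 17.5911) (0, 12.402) (0, 0) (26.5766, 0)]  |A|=348.7426
8. canonical 5-gon: [(18.8752, 15.3814) (14.5454, 17.5911) (0, 12.402) (0, 0) (26.5766, 0)]
9. shoelace: 348.7426

Area of P1's cell: 348.7426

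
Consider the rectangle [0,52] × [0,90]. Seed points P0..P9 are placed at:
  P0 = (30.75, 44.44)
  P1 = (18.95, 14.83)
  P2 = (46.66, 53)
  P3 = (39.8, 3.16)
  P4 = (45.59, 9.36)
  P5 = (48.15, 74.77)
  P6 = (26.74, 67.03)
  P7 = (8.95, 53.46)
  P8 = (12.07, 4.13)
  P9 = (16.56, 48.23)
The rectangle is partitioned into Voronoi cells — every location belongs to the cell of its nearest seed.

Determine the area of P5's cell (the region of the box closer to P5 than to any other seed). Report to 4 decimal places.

1. box [0,52]×[0,90]: [(0, 0) (52, 0) (52, 90) (0, 90)]
2. ⊥bis P5·P0 via (39.45,59.605): [(0, 82.237) (52, 52.4052) (52, 90) (0, 90)]  |A|=1179.3016
3. ⊥bis P5·P1 via (33.55,44.8): [(0, 82.237) (52, 52.4052) (52, 90) (0, 90)]  |A|=1179.3016
4. ⊥bis P5·P2 via (47.405,63.885): [(0, 82.237) (29.9013, 65.083) (52, 63.5705) (52, 90) (0, 90)]  |A|=1055.9321
5. ⊥bis P5·P3 via (43.975,38.965): [(0, 82.237) (29.9013, 65.083) (52, 63.5705) (52, 90) (0, 90)]  |A|=1055.9321
6. ⊥bis P5·P4 via (46.87,42.065): [(0, 82.237) (29.9013, 65.083) (52, 63.5705) (52, 90) (0, 90)]  |A|=1055.9321
7. ⊥bis P5·P6 via (37.445,70.9): [(39.7927, 64.406) (52, 63.5705) (52, 90) (30.5401, 90)]  |A|=435.9392
8. ⊥bis P5·P7 via (28.55,64.115): [(39.7927, 64.406) (52, 63.5705) (52, 90) (30.5401, 90)]  |A|=435.9392
9. ⊥bis P5·P8 via (30.11,39.45): [(39.7927, 64.406) (52, 63.5705) (52, 90) (30.5401, 90)]  |A|=435.9392
10. ⊥bis P5·P9 via (32.355,61.5): [(39.7927, 64.406) (52, 63.5705) (52, 90) (30.5401, 90)]  |A|=435.9392
11. canonical 4-gon: [(39.7927, 64.406) (52, 63.5705) (52, 90) (30.5401, 90)]
12. shoelace: 435.9392

Area of P5's cell: 435.9392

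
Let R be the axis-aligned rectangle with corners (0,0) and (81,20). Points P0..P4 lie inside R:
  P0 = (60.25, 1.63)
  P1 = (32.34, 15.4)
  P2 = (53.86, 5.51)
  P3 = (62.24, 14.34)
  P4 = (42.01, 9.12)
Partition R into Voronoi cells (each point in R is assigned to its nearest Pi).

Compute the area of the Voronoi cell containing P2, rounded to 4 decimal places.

Area of P2's cell: 135.5248

1. box [0,81]×[0,20]: [(0, 0) (81, 0) (81, 20) (0, 20)]
2. ⊥bis P2·P0 via (57.055,3.57): [(0, 0) (54.8873, 0) (67.0313, 20) (0, 20)]  |A|=1219.1858
3. ⊥bis P2·P1 via (43.1,10.455): [(38.2952, 0) (54.8873, 0) (67.0313, 20) (47.4866, 20)]  |A|=361.3679
4. ⊥bis P2·P3 via (58.05,9.925): [(47.4706, 19.9652) (38.2952, 0) (54.8873, 0) (59.8668, 8.2008)]  |A|=245.7524
5. ⊥bis P2·P4 via (47.935,7.315): [(50.8203, 16.7862) (45.7065, 0) (54.8873, 0) (59.8668, 8.2008)]  |A|=135.5248
6. canonical 4-gon: [(50.8203, 16.7862) (45.7065, 0) (54.8873, 0) (59.8668, 8.2008)]
7. shoelace: 135.5248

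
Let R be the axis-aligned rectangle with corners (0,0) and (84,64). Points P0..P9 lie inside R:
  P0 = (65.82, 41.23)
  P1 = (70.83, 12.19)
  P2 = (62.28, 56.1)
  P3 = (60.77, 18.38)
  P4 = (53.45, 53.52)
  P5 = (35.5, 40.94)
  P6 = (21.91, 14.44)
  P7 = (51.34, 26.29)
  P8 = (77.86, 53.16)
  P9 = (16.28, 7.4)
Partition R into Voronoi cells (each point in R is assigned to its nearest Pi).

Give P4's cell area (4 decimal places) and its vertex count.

1. box [0,84]×[0,64]: [(0, 0) (84, 0) (84, 64) (0, 64)]
2. ⊥bis P4·P0 via (59.635,47.375): [(0, 0) (12.5664, 0) (76.1525, 64) (0, 64)]  |A|=2839.0038
3. ⊥bis P4·P1 via (62.14,32.855): [(0, 6.724) (33.0589, 20.6259) (76.1525, 64) (0, 64)]  |A|=2598.2632
4. ⊥bis P4·P2 via (57.865,54.81): [(0, 6.724) (33.0589, 20.6259) (59.946, 47.688) (55.1798, 64) (0, 64)]  |A|=2427.2099
5. ⊥bis P4·P3 via (57.11,35.95): [(0, 24.0534) (45.9805, 33.6316) (59.946, 47.688) (55.1798, 64) (0, 64)]  |A|=1903.642
6. ⊥bis P4·P5 via (44.475,47.23): [(50.686, 38.3677) (59.946, 47.688) (55.1798, 64) (32.722, 64)]  |A|=385.5576
7. ⊥bis P4·P6 via (37.68,33.98): [(50.686, 38.3677) (59.946, 47.688) (55.1798, 64) (32.722, 64)]  |A|=385.5576
8. ⊥bis P4·P7 via (52.395,39.905): [(49.4486, 40.1333) (52.2263, 39.9181) (59.946, 47.688) (55.1798, 64) (32.722, 64)]  |A|=383.2387
9. ⊥bis P4·P8 via (65.655,53.34): [(49.4486, 40.1333) (52.2263, 39.9181) (59.946, 47.688) (55.1798, 64) (32.722, 64)]  |A|=383.2387
10. ⊥bis P4·P9 via (34.865,30.46): [(49.4486, 40.1333) (52.2263, 39.9181) (59.946, 47.688) (55.1798, 64) (32.722, 64)]  |A|=383.2387
11. canonical 5-gon: [(49.4486, 40.1333) (52.2263, 39.9181) (59.946, 47.688) (55.1798, 64) (32.722, 64)]
12. shoelace: 383.2387

Area of P4's cell: 383.2387 (5 vertices)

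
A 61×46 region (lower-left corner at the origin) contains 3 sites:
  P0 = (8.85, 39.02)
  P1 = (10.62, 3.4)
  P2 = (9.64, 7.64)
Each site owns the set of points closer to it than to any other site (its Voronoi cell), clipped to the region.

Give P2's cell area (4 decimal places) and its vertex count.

Area of P2's cell: 831.8533 (4 vertices)

1. box [0,61]×[0,46]: [(0, 0) (61, 0) (61, 46) (0, 46)]
2. ⊥bis P2·P0 via (9.245,23.33): [(0, 23.0973) (0, 0) (61, 0) (61, 24.6329)]  |A|=1455.7711
3. ⊥bis P2·P1 via (10.13,5.52): [(0, 23.0973) (0, 3.1786) (61, 17.2777) (61, 24.6329)]  |A|=831.8533
4. canonical 4-gon: [(0, 23.0973) (0, 3.1786) (61, 17.2777) (61, 24.6329)]
5. shoelace: 831.8533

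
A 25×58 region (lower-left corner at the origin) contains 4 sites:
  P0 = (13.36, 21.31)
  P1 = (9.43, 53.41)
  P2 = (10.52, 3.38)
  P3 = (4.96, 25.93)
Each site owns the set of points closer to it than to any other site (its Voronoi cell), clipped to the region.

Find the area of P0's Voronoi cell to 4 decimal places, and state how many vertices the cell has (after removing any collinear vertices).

1. box [0,25]×[0,58]: [(0, 0) (25, 0) (25, 58) (0, 58)]
2. ⊥bis P0·P1 via (11.395,37.36): [(0, 35.9649) (0, 0) (25, 0) (25, 39.0257)]  |A|=937.3821
3. ⊥bis P0·P2 via (11.94,12.345): [(0, 35.9649) (0, 14.2362) (25, 10.2764) (25, 39.0257)]  |A|=630.9746
4. ⊥bis P0·P3 via (9.16,23.62): [(17.1012, 38.0586) (3.6785, 13.6536) (25, 10.2764) (25, 39.0257)]  |A|=396.384
5. canonical 4-gon: [(17.1012, 38.0586) (3.6785, 13.6536) (25, 10.2764) (25, 39.0257)]
6. shoelace: 396.384

Area of P0's cell: 396.3840 (4 vertices)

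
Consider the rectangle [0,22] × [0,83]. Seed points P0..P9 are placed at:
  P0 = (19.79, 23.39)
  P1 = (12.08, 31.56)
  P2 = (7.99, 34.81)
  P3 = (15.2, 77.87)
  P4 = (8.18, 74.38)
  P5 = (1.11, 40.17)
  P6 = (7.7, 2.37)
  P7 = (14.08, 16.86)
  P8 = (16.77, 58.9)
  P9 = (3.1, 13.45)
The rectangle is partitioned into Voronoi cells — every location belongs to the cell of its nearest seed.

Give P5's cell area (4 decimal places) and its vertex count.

Area of P5's cell: 151.7044 (3 vertices)

1. box [0,22]×[0,83]: [(0, 0) (22, 0) (22, 83) (0, 83)]
2. ⊥bis P5·P0 via (10.45,31.78): [(0, 20.1467) (22, 44.6378) (22, 83) (0, 83)]  |A|=1113.3699
3. ⊥bis P5·P1 via (6.595,35.865): [(0, 27.4623) (22, 55.4925) (22, 83) (0, 83)]  |A|=913.497
4. ⊥bis P5·P2 via (4.55,37.49): [(0, 31.6497) (22, 59.8885) (22, 83) (0, 83)]  |A|=819.0797
5. ⊥bis P5·P3 via (8.155,59.02): [(0, 62.0679) (0, 31.6497) (18.3538, 55.2083)]  |A|=279.1442
6. ⊥bis P5·P4 via (4.645,57.275): [(0, 58.235) (0, 31.6497) (17.8395, 54.5482)]  |A|=237.1338
7. ⊥bis P5·P6 via (4.405,21.27): [(0, 58.235) (0, 31.6497) (17.8395, 54.5482)]  |A|=237.1338
8. ⊥bis P5·P7 via (7.595,28.515): [(0, 58.235) (0, 31.6497) (17.8395, 54.5482)]  |A|=237.1338
9. ⊥bis P5·P8 via (8.94,49.535): [(0, 57.0097) (0, 31.6497) (11.9641, 47.0066)]  |A|=151.7044
10. ⊥bis P5·P9 via (2.105,26.81): [(0, 57.0097) (0, 31.6497) (11.9641, 47.0066)]  |A|=151.7044
11. canonical 3-gon: [(0, 57.0097) (0, 31.6497) (11.9641, 47.0066)]
12. shoelace: 151.7044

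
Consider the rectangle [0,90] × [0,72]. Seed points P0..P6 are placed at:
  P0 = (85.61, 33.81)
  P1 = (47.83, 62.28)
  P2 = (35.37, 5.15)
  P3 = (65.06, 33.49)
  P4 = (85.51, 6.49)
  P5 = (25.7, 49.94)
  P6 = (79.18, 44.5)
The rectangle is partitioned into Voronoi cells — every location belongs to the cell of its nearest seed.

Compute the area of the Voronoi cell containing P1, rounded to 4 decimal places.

1. box [0,90]×[0,72]: [(0, 0) (90, 0) (90, 72) (0, 72)]
2. ⊥bis P1·P0 via (66.72,48.045): [(0, 0) (30.5146, 0) (84.7718, 72) (0, 72)]  |A|=4150.3111
3. ⊥bis P1·P2 via (41.6,33.715): [(0, 42.7879) (53.8998, 31.0324) (84.7718, 72) (0, 72)]  |A|=2523.7107
4. ⊥bis P1·P3 via (56.445,47.885): [(0, 42.7879) (35.127, 35.1268) (74.941, 58.9543) (84.7718, 72) (0, 72)]  |A|=2218.5497
5. ⊥bis P1·P4 via (66.67,34.385): [(0, 42.7879) (35.127, 35.1268) (74.941, 58.9543) (84.7718, 72) (0, 72)]  |A|=2218.5497
6. ⊥bis P1·P5 via (36.765,56.11): [(45.128, 41.1121) (74.941, 58.9543) (84.7718, 72) (27.9045, 72)]  |A|=985.0187
7. ⊥bis P1·P6 via (63.505,53.39): [(45.128, 41.1121) (62.4062, 51.4526) (74.0596, 72) (27.9045, 72)]  |A|=830.0761
8. canonical 4-gon: [(45.128, 41.1121) (62.4062, 51.4526) (74.0596, 72) (27.9045, 72)]
9. shoelace: 830.0761

Area of P1's cell: 830.0761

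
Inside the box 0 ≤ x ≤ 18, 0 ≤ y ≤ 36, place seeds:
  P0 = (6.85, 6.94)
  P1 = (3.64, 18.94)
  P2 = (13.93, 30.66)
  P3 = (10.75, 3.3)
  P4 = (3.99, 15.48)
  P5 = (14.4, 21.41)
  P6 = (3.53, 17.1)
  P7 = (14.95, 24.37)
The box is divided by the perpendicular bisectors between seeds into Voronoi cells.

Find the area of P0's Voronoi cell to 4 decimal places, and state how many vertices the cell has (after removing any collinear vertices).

Area of P0's cell: 110.3095 (5 vertices)

1. box [0,18]×[0,36]: [(0, 0) (18, 0) (18, 36) (0, 36)]
2. ⊥bis P0·P1 via (5.245,12.94): [(0, 11.537) (0, 0) (18, 0) (18, 16.352)]  |A|=251.0003
3. ⊥bis P0·P2 via (10.39,18.8): [(0, 11.537) (0, 0) (18, 0) (18, 16.352)]  |A|=251.0003
4. ⊥bis P0·P3 via (8.8,5.12): [(0, 11.537) (0, 0) (4.0213, 0) (18, 14.9771) (18, 16.352)]  |A|=146.3201
5. ⊥bis P0·P4 via (5.42,11.21): [(0, 9.3949) (0, 0) (4.0213, 0) (18, 14.9771) (18, 15.423)]  |A|=118.6804
6. ⊥bis P0·P5 via (10.625,14.175): [(12.0513, 13.4308) (0, 9.3949) (0, 0) (4.0213, 0) (15.0812, 11.8499)]  |A|=110.3095
7. ⊥bis P0·P6 via (5.19,12.02): [(12.0513, 13.4308) (0, 9.3949) (0, 0) (4.0213, 0) (15.0812, 11.8499)]  |A|=110.3095
8. ⊥bis P0·P7 via (10.9,15.655): [(12.0513, 13.4308) (0, 9.3949) (0, 0) (4.0213, 0) (15.0812, 11.8499)]  |A|=110.3095
9. canonical 5-gon: [(12.0513, 13.4308) (0, 9.3949) (0, 0) (4.0213, 0) (15.0812, 11.8499)]
10. shoelace: 110.3095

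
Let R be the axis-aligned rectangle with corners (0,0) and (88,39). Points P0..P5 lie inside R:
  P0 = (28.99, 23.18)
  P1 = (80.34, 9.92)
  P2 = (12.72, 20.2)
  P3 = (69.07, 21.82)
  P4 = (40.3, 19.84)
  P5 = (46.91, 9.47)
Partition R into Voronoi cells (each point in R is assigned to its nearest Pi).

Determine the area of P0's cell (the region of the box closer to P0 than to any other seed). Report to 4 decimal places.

1. box [0,88]×[0,39]: [(0, 0) (88, 0) (88, 39) (0, 39)]
2. ⊥bis P0·P1 via (54.665,16.55): [(0, 0) (50.3913, 0) (60.4622, 39) (0, 39)]  |A|=2161.6441
3. ⊥bis P0·P2 via (20.855,21.69): [(24.8277, 0) (50.3913, 0) (60.4622, 39) (17.6845, 39)]  |A|=1332.6555
4. ⊥bis P0·P3 via (49.03,22.5): [(24.8277, 0) (48.2665, 0) (49.5899, 39) (17.6845, 39)]  |A|=1079.2113
5. ⊥bis P0·P4 via (34.645,21.51): [(24.8277, 0) (28.2928, 0) (39.81, 39) (17.6845, 39)]  |A|=499.0167
6. ⊥bis P0·P5 via (37.95,16.325): [(24.8277, 0) (25.4603, 0) (30.0735, 6.0298) (39.81, 39) (17.6845, 39)]  |A|=490.477
7. canonical 5-gon: [(24.8277, 0) (25.4603, 0) (30.0735, 6.0298) (39.81, 39) (17.6845, 39)]
8. shoelace: 490.477

Area of P0's cell: 490.4770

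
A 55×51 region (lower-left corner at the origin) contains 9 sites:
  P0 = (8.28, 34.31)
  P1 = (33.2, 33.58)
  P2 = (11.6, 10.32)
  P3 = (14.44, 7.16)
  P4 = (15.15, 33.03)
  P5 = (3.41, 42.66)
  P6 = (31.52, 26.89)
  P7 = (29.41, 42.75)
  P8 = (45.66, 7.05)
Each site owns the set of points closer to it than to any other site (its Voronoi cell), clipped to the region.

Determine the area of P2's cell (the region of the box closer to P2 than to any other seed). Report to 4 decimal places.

1. box [0,55]×[0,51]: [(0, 0) (55, 0) (55, 51) (0, 51)]
2. ⊥bis P2·P0 via (9.94,22.315): [(0, 20.9394) (0, 0) (55, 0) (55, 28.5509)]  |A|=1360.983
3. ⊥bis P2·P1 via (22.4,21.95): [(20.4419, 23.7684) (0, 20.9394) (0, 0) (46.0369, 0)]  |A|=761.1313
4. ⊥bis P2·P3 via (13.02,8.74): [(25.0157, 19.521) (20.4419, 23.7684) (0, 20.9394) (0, 0) (3.2952, 0)]  |A|=343.9519
5. ⊥bis P2·P4 via (13.375,21.675): [(25.0157, 19.521) (24.5828, 19.923) (9.5904, 22.2666) (0, 20.9394) (0, 0) (3.2952, 0)]  |A|=319.9787
6. ⊥bis P2·P5 via (7.505,26.49): [(25.0157, 19.521) (24.5828, 19.923) (9.5904, 22.2666) (0, 20.9394) (0, 0) (3.2952, 0)]  |A|=319.9787
7. ⊥bis P2·P6 via (21.56,18.605): [(22.6023, 17.352) (19.848, 20.6632) (9.5904, 22.2666) (0, 20.9394) (0, 0) (3.2952, 0)]  |A|=312.2043
8. ⊥bis P2·P7 via (20.505,26.535): [(22.6023, 17.352) (19.848, 20.6632) (9.5904, 22.2666) (0, 20.9394) (0, 0) (3.2952, 0)]  |A|=312.2043
9. ⊥bis P2·P8 via (28.63,8.685): [(22.6023, 17.352) (19.848, 20.6632) (9.5904, 22.2666) (0, 20.9394) (0, 0) (3.2952, 0)]  |A|=312.2043
10. canonical 6-gon: [(22.6023, 17.352) (19.848, 20.6632) (9.5904, 22.2666) (0, 20.9394) (0, 0) (3.2952, 0)]
11. shoelace: 312.2043

Area of P2's cell: 312.2043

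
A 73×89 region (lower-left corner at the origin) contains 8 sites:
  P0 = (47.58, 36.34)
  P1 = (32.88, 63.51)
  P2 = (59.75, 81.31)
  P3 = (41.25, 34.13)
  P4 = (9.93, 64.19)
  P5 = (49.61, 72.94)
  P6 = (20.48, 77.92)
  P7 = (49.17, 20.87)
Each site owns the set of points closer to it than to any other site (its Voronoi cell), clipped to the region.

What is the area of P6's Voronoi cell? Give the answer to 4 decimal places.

Area of P6's cell: 556.4499

1. box [0,73]×[0,89]: [(0, 0) (73, 0) (73, 89) (0, 89)]
2. ⊥bis P6·P0 via (34.03,57.13): [(0, 34.9508) (73, 82.5289) (73, 89) (0, 89)]  |A|=2208.9919
3. ⊥bis P6·P1 via (26.68,70.715): [(0, 47.7565) (47.9289, 89) (0, 89)]  |A|=988.3786
4. ⊥bis P6·P2 via (40.115,79.615): [(0, 47.7565) (39.9012, 82.092) (39.3048, 89) (0, 89)]  |A|=958.591
5. ⊥bis P6·P3 via (30.865,56.025): [(0, 47.7565) (39.9012, 82.092) (39.3048, 89) (0, 89)]  |A|=958.591
6. ⊥bis P6·P4 via (15.205,71.055): [(0, 82.7384) (21.4757, 66.2366) (39.9012, 82.092) (39.3048, 89) (0, 89)]  |A|=582.9606
7. ⊥bis P6·P5 via (35.045,75.43): [(0, 82.7384) (21.4757, 66.2366) (35.5427, 78.3415) (37.3649, 89) (0, 89)]  |A|=556.4499
8. ⊥bis P6·P7 via (34.825,49.395): [(0, 82.7384) (21.4757, 66.2366) (35.5427, 78.3415) (37.3649, 89) (0, 89)]  |A|=556.4499
9. canonical 5-gon: [(0, 82.7384) (21.4757, 66.2366) (35.5427, 78.3415) (37.3649, 89) (0, 89)]
10. shoelace: 556.4499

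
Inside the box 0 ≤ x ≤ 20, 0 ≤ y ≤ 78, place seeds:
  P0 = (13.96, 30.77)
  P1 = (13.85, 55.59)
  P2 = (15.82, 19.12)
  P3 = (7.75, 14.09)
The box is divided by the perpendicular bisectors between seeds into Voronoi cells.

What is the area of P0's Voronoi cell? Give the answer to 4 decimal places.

1. box [0,20]×[0,78]: [(0, 0) (20, 0) (20, 78) (0, 78)]
2. ⊥bis P0·P1 via (13.905,43.18): [(0, 43.1184) (0, 0) (20, 0) (20, 43.207)]  |A|=863.2539
3. ⊥bis P0·P2 via (14.89,24.945): [(0, 43.1184) (0, 22.5677) (20, 25.7608) (20, 43.207)]  |A|=379.9683
4. ⊥bis P0·P3 via (10.855,22.43): [(0, 43.1184) (0, 26.4713) (7.3382, 23.7393) (20, 25.7608) (20, 43.207)]  |A|=365.6455
5. canonical 5-gon: [(0, 43.1184) (0, 26.4713) (7.3382, 23.7393) (20, 25.7608) (20, 43.207)]
6. shoelace: 365.6455

Area of P0's cell: 365.6455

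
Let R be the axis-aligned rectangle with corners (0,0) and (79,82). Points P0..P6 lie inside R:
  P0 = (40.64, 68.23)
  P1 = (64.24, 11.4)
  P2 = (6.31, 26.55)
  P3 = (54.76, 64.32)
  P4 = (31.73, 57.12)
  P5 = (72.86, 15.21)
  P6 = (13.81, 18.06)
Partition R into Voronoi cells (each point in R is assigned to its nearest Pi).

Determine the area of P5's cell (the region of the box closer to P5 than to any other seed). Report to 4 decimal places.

Area of P5's cell: 566.0044

1. box [0,79]×[0,82]: [(0, 0) (79, 0) (79, 82) (0, 82)]
2. ⊥bis P5·P0 via (56.75,41.72): [(0, 7.2333) (0, 0) (79, 0) (79, 55.2412)]  |A|=2467.7434
3. ⊥bis P5·P1 via (68.55,13.305): [(56.1515, 41.3563) (74.4307, 0) (79, 0) (79, 55.2412)]  |A|=725.574
4. ⊥bis P5·P2 via (39.585,20.88): [(56.1515, 41.3563) (74.4307, 0) (79, 0) (79, 55.2412)]  |A|=725.574
5. ⊥bis P5·P3 via (63.81,39.765): [(57.8291, 37.5607) (74.4307, 0) (79, 0) (79, 45.3634)]  |A|=566.0044
6. ⊥bis P5·P4 via (52.295,36.165): [(57.8291, 37.5607) (74.4307, 0) (79, 0) (79, 45.3634)]  |A|=566.0044
7. ⊥bis P5·P6 via (43.335,16.635): [(57.8291, 37.5607) (74.4307, 0) (79, 0) (79, 45.3634)]  |A|=566.0044
8. canonical 4-gon: [(57.8291, 37.5607) (74.4307, 0) (79, 0) (79, 45.3634)]
9. shoelace: 566.0044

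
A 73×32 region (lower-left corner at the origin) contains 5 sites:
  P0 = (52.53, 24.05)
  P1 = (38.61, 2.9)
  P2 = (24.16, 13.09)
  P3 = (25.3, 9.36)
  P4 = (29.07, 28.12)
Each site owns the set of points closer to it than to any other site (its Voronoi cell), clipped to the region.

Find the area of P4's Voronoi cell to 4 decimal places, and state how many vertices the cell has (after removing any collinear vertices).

1. box [0,73]×[0,32]: [(0, 0) (73, 0) (73, 32) (0, 32)]
2. ⊥bis P4·P0 via (40.8,26.085): [(0, 0) (36.2746, 0) (41.8262, 32) (0, 32)]  |A|=1249.6123
3. ⊥bis P4·P1 via (33.84,15.51): [(0, 2.7093) (39.3254, 17.585) (41.8262, 32) (0, 32)]  |A|=877.3967
4. ⊥bis P4·P2 via (26.615,20.605): [(0, 29.2996) (37.7193, 16.9774) (39.3254, 17.585) (41.8262, 32) (0, 32)]  |A|=375.9128
5. ⊥bis P4·P3 via (27.185,18.74): [(0, 29.2996) (37.7193, 16.9774) (39.3254, 17.585) (41.8262, 32) (0, 32)]  |A|=375.9128
6. canonical 5-gon: [(0, 29.2996) (37.7193, 16.9774) (39.3254, 17.585) (41.8262, 32) (0, 32)]
7. shoelace: 375.9128

Area of P4's cell: 375.9128 (5 vertices)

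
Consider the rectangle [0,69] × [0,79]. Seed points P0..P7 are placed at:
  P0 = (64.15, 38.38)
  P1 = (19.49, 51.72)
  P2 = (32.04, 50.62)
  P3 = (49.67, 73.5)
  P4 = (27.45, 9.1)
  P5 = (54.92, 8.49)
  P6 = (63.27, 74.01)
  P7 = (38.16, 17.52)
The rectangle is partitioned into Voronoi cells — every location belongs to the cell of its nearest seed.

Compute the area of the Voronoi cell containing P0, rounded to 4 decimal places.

1. box [0,69]×[0,79]: [(0, 0) (69, 0) (69, 79) (0, 79)]
2. ⊥bis P0·P1 via (41.82,45.05): [(28.3635, 0) (69, 0) (69, 79) (51.9609, 79)]  |A|=2278.1856
3. ⊥bis P0·P2 via (48.095,44.5): [(31.1321, 0) (69, 0) (69, 79) (61.246, 79)]  |A|=1802.0649
4. ⊥bis P0·P3 via (56.91,55.94): [(51.6252, 53.7611) (31.1321, 0) (69, 0) (69, 60.9247)]  |A|=1547.1872
5. ⊥bis P0·P4 via (45.8,23.74): [(51.6252, 53.7611) (41.998, 28.5054) (64.7403, 0) (69, 0) (69, 60.9247)]  |A|=1068.1792
6. ⊥bis P0·P5 via (59.535,23.435): [(51.6252, 53.7611) (42.1157, 28.8141) (69, 20.5122) (69, 60.9247)]  |A|=725.8941
7. ⊥bis P0·P6 via (63.71,56.195): [(57.1346, 56.0326) (51.6252, 53.7611) (42.1157, 28.8141) (69, 20.5122) (69, 56.3257)]  |A|=698.6092
8. ⊥bis P0·P7 via (51.155,27.95): [(57.1346, 56.0326) (51.6252, 53.7611) (44.8031, 35.864) (53.2116, 25.3877) (69, 20.5122) (69, 56.3257)]  |A|=654.8924
9. canonical 6-gon: [(57.1346, 56.0326) (51.6252, 53.7611) (44.8031, 35.864) (53.2116, 25.3877) (69, 20.5122) (69, 56.3257)]
10. shoelace: 654.8924

Area of P0's cell: 654.8924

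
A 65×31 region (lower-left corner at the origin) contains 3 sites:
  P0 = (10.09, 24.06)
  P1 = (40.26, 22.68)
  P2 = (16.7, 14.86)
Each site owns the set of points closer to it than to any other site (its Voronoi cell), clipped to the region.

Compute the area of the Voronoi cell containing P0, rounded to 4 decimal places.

1. box [0,65]×[0,31]: [(0, 0) (65, 0) (65, 31) (0, 31)]
2. ⊥bis P0·P1 via (25.175,23.37): [(0, 0) (24.106, 0) (25.524, 31) (0, 31)]  |A|=769.2656
3. ⊥bis P0·P2 via (13.395,19.46): [(0, 9.836) (25.3904, 28.0784) (25.524, 31) (0, 31)]  |A|=305.9664
4. canonical 4-gon: [(0, 9.836) (25.3904, 28.0784) (25.524, 31) (0, 31)]
5. shoelace: 305.9664

Area of P0's cell: 305.9664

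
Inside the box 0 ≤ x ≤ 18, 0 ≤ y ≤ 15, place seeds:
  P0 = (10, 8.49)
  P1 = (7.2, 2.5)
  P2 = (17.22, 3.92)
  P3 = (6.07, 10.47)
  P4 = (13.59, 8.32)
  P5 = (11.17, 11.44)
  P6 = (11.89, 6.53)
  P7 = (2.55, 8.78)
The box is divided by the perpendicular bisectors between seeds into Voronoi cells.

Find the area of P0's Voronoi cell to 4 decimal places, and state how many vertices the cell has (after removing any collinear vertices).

1. box [0,18]×[0,15]: [(0, 0) (18, 0) (18, 15) (0, 15)]
2. ⊥bis P0·P1 via (8.6,5.495): [(0, 9.515) (18, 1.101) (18, 15) (0, 15)]  |A|=174.4556
3. ⊥bis P0·P2 via (13.61,6.205): [(0, 9.515) (12.1193, 3.8499) (18, 13.1406) (18, 15) (0, 15)]  |A|=139.055
4. ⊥bis P0·P3 via (8.035,9.48): [(6.5177, 6.4684) (12.1193, 3.8499) (18, 13.1406) (18, 15) (10.8161, 15)]  |A|=75.041
5. ⊥bis P0·P4 via (11.795,8.405): [(6.5177, 6.4684) (11.591, 4.0969) (12.1073, 15) (10.8161, 15)]  |A|=33.7778
6. ⊥bis P0·P5 via (10.585,9.965): [(8.6633, 10.7272) (6.5177, 6.4684) (11.591, 4.0969) (11.8452, 9.4652)]  |A|=22.0483
7. ⊥bis P0·P6 via (10.945,7.51): [(8.6633, 10.7272) (6.5177, 6.4684) (8.772, 5.4146) (11.7913, 8.326) (11.8452, 9.4652)]  |A|=15.9553
8. ⊥bis P0·P7 via (6.275,8.635): [(8.6633, 10.7272) (6.5177, 6.4684) (8.772, 5.4146) (11.7913, 8.326) (11.8452, 9.4652)]  |A|=15.9553
9. canonical 5-gon: [(8.6633, 10.7272) (6.5177, 6.4684) (8.772, 5.4146) (11.7913, 8.326) (11.8452, 9.4652)]
10. shoelace: 15.9553

Area of P0's cell: 15.9553 (5 vertices)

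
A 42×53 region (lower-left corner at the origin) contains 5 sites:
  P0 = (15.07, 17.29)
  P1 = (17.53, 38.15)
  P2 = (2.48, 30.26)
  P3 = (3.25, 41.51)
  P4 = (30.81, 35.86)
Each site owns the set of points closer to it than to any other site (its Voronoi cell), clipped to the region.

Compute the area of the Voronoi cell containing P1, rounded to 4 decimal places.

1. box [0,42]×[0,53]: [(0, 0) (42, 0) (42, 53) (0, 53)]
2. ⊥bis P1·P0 via (16.3,27.72): [(0, 29.6422) (42, 24.6892) (42, 53) (0, 53)]  |A|=1085.0392
3. ⊥bis P1·P2 via (10.005,34.205): [(13.214, 28.0839) (42, 24.6892) (42, 53) (0.1517, 53)]  |A|=928.8251
4. ⊥bis P1·P3 via (10.39,39.83): [(9.3572, 35.4406) (13.214, 28.0839) (42, 24.6892) (42, 53) (13.4888, 53)]  |A|=811.7292
5. ⊥bis P1·P4 via (24.17,37.005): [(9.3572, 35.4406) (13.214, 28.0839) (22.444, 26.9954) (26.9282, 53) (13.4888, 53)]  |A|=338.9378
6. canonical 5-gon: [(9.3572, 35.4406) (13.214, 28.0839) (22.444, 26.9954) (26.9282, 53) (13.4888, 53)]
7. shoelace: 338.9378

Area of P1's cell: 338.9378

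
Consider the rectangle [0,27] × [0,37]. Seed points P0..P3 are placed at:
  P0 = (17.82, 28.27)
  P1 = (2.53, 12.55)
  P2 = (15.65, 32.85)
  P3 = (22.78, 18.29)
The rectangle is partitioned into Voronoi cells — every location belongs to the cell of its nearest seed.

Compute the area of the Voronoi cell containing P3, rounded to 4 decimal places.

1. box [0,27]×[0,37]: [(0, 0) (27, 0) (27, 37) (0, 37)]
2. ⊥bis P3·P0 via (20.3,23.28): [(0, 13.191) (0, 0) (27, 0) (27, 26.6099)]  |A|=537.3119
3. ⊥bis P3·P1 via (12.655,15.42): [(11.6462, 18.9791) (17.0259, 0) (27, 0) (27, 26.6099)]  |A|=298.9315
4. ⊥bis P3·P2 via (19.215,25.57): [(11.6462, 18.9791) (17.0259, 0) (27, 0) (27, 26.6099)]  |A|=298.9315
5. canonical 4-gon: [(11.6462, 18.9791) (17.0259, 0) (27, 0) (27, 26.6099)]
6. shoelace: 298.9315

Area of P3's cell: 298.9315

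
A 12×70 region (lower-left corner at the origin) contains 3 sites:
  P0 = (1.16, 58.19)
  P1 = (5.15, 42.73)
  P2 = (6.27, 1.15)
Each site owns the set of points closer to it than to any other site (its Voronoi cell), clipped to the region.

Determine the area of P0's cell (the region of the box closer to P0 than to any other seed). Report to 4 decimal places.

Area of P0's cell: 225.6690

1. box [0,12]×[0,70]: [(0, 0) (12, 0) (12, 70) (0, 70)]
2. ⊥bis P0·P1 via (3.155,50.46): [(0, 49.6457) (12, 52.7428) (12, 70) (0, 70)]  |A|=225.669
3. ⊥bis P0·P2 via (3.715,29.67): [(0, 49.6457) (12, 52.7428) (12, 70) (0, 70)]  |A|=225.669
4. canonical 4-gon: [(0, 49.6457) (12, 52.7428) (12, 70) (0, 70)]
5. shoelace: 225.669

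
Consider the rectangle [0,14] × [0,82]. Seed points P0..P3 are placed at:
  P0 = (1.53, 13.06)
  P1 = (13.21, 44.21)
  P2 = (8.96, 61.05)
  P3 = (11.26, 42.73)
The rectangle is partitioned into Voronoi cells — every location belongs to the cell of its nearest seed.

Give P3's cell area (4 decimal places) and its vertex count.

Area of P3's cell: 289.5165 (5 vertices)

1. box [0,14]×[0,82]: [(0, 0) (14, 0) (14, 82) (0, 82)]
2. ⊥bis P3·P0 via (6.395,27.895): [(0, 29.9922) (14, 25.401) (14, 82) (0, 82)]  |A|=760.2477
3. ⊥bis P3·P1 via (12.235,43.47): [(0, 59.5904) (0, 29.9922) (14, 25.401) (14, 41.1445)]  |A|=317.3922
4. ⊥bis P3·P2 via (10.11,51.89): [(6.2155, 51.4011) (0, 50.6207) (0, 29.9922) (14, 25.401) (14, 41.1445)]  |A|=289.5165
5. canonical 5-gon: [(6.2155, 51.4011) (0, 50.6207) (0, 29.9922) (14, 25.401) (14, 41.1445)]
6. shoelace: 289.5165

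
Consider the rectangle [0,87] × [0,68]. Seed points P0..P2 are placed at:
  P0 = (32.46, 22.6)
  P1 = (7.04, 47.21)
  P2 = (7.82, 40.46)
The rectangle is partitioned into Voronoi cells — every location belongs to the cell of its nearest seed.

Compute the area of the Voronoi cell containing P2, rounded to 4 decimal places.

1. box [0,87]×[0,68]: [(0, 0) (87, 0) (87, 68) (0, 68)]
2. ⊥bis P2·P0 via (20.14,31.53): [(0, 3.7445) (46.5748, 68) (0, 68)]  |A|=1496.3452
3. ⊥bis P2·P1 via (7.43,43.835): [(0, 42.9764) (0, 3.7445) (31.0364, 46.5628)]  |A|=608.8088
4. canonical 3-gon: [(0, 42.9764) (0, 3.7445) (31.0364, 46.5628)]
5. shoelace: 608.8088

Area of P2's cell: 608.8088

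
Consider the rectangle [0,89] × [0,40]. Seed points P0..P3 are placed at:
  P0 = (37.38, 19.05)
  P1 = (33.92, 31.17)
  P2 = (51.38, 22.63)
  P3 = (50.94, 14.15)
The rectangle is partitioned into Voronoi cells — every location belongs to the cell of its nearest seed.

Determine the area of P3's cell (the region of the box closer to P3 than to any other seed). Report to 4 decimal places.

1. box [0,89]×[0,40]: [(0, 0) (89, 0) (89, 40) (0, 40)]
2. ⊥bis P3·P0 via (44.16,16.6): [(38.1615, 0) (89, 0) (89, 40) (52.6158, 40)]  |A|=1744.4555
3. ⊥bis P3·P1 via (42.43,22.66): [(48.5677, 28.7977) (38.1615, 0) (89, 0) (89, 40) (59.77, 40)]  |A|=1704.3836
4. ⊥bis P3·P2 via (51.16,18.39): [(44.9238, 18.7136) (38.1615, 0) (89, 0) (89, 16.4266)]  |A|=837.6969
5. canonical 4-gon: [(44.9238, 18.7136) (38.1615, 0) (89, 0) (89, 16.4266)]
6. shoelace: 837.6969

Area of P3's cell: 837.6969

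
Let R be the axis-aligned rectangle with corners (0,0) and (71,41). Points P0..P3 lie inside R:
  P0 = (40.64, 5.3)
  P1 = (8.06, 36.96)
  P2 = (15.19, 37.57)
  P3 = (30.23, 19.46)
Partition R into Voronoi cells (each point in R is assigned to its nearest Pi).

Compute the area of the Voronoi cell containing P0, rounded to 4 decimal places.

1. box [0,71]×[0,41]: [(0, 0) (71, 0) (71, 41) (0, 41)]
2. ⊥bis P0·P1 via (24.35,21.13): [(3.8167, 0) (71, 0) (71, 41) (43.6589, 41)]  |A|=1937.7506
3. ⊥bis P0·P2 via (27.915,21.435): [(13.9234, 10.4004) (3.8167, 0) (71, 0) (71, 41) (52.723, 41)]  |A|=1799.0724
4. ⊥bis P0·P3 via (35.435,12.38): [(18.5953, 0) (71, 0) (71, 38.5263)]  |A|=1009.4788
5. canonical 3-gon: [(18.5953, 0) (71, 0) (71, 38.5263)]
6. shoelace: 1009.4788

Area of P0's cell: 1009.4788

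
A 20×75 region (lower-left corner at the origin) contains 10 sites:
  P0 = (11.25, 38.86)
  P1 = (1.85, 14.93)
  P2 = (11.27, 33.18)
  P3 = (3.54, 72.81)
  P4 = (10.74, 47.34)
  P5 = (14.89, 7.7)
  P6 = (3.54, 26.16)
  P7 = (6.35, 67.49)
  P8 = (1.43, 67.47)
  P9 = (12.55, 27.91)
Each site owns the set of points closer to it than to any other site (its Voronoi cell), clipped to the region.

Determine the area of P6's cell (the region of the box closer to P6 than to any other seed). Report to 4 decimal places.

1. box [0,20]×[0,75]: [(0, 0) (20, 0) (20, 75) (0, 75)]
2. ⊥bis P6·P0 via (7.395,32.51): [(0, 36.9994) (0, 0) (20, 0) (20, 24.8577)]  |A|=618.5708
3. ⊥bis P6·P1 via (2.695,20.545): [(0, 36.9994) (0, 20.9506) (20, 17.9408) (20, 24.8577)]  |A|=229.6573
4. ⊥bis P6·P2 via (7.405,29.67): [(1.6689, 35.9862) (0, 36.9994) (0, 20.9506) (17.7493, 18.2795)]  |A|=149.0572
5. ⊥bis P6·P3 via (3.54,49.485): [(1.6689, 35.9862) (0, 36.9994) (0, 20.9506) (17.7493, 18.2795)]  |A|=149.0572
6. ⊥bis P6·P4 via (7.14,36.75): [(1.6689, 35.9862) (0, 36.9994) (0, 20.9506) (17.7493, 18.2795)]  |A|=149.0572
7. ⊥bis P6·P5 via (9.215,16.93): [(15.4778, 20.7807) (1.6689, 35.9862) (0, 36.9994) (0, 20.9506) (12.6564, 19.0459)]  |A|=143.5585
8. ⊥bis P6·P7 via (4.945,46.825): [(15.4778, 20.7807) (1.6689, 35.9862) (0, 36.9994) (0, 20.9506) (12.6564, 19.0459)]  |A|=143.5585
9. ⊥bis P6·P8 via (2.485,46.815): [(15.4778, 20.7807) (1.6689, 35.9862) (0, 36.9994) (0, 20.9506) (12.6564, 19.0459)]  |A|=143.5585
10. ⊥bis P6·P9 via (8.045,27.035): [(7.5681, 29.4904) (1.6689, 35.9862) (0, 36.9994) (0, 20.9506) (9.5046, 19.5202)]  |A|=109.1579
11. canonical 5-gon: [(7.5681, 29.4904) (1.6689, 35.9862) (0, 36.9994) (0, 20.9506) (9.5046, 19.5202)]
12. shoelace: 109.1579

Area of P6's cell: 109.1579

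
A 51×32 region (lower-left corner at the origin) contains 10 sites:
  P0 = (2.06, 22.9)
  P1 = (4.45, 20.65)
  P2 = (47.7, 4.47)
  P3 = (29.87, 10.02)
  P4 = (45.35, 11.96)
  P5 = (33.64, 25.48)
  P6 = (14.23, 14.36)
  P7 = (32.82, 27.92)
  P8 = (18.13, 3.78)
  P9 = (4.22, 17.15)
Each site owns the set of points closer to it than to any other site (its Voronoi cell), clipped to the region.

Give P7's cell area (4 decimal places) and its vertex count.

Area of P7's cell: 149.3469 (4 vertices)

1. box [0,51]×[0,32]: [(0, 0) (51, 0) (51, 32) (0, 32)]
2. ⊥bis P7·P0 via (17.44,25.41): [(21.5869, 0) (51, 0) (51, 32) (16.3645, 32)]  |A|=1024.7775
3. ⊥bis P7·P1 via (18.635,24.285): [(24.8582, 0) (51, 0) (51, 32) (16.658, 32)]  |A|=967.7412
4. ⊥bis P7·P2 via (40.26,16.195): [(23.4427, 5.5237) (51, 23.01) (51, 32) (16.658, 32)]  |A|=578.4948
5. ⊥bis P7·P3 via (31.345,18.97): [(19.4966, 20.9227) (41.8935, 17.2316) (51, 23.01) (51, 32) (16.658, 32)]  |A|=413.333
6. ⊥bis P7·P4 via (39.085,19.94): [(19.4966, 20.9227) (36.721, 18.084) (51, 29.2943) (51, 32) (16.658, 32)]  |A|=349.6396
7. ⊥bis P7·P5 via (33.23,26.7): [(19.2225, 21.9925) (49.0007, 32) (16.658, 32)]  |A|=161.8343
8. ⊥bis P7·P6 via (23.525,21.14): [(17.2291, 29.7713) (22.1785, 22.986) (49.0007, 32) (16.658, 32)]  |A|=149.3469
9. ⊥bis P7·P8 via (25.475,15.85): [(17.2291, 29.7713) (22.1785, 22.986) (49.0007, 32) (16.658, 32)]  |A|=149.3469
10. ⊥bis P7·P9 via (18.52,22.535): [(17.2291, 29.7713) (22.1785, 22.986) (49.0007, 32) (16.658, 32)]  |A|=149.3469
11. canonical 4-gon: [(17.2291, 29.7713) (22.1785, 22.986) (49.0007, 32) (16.658, 32)]
12. shoelace: 149.3469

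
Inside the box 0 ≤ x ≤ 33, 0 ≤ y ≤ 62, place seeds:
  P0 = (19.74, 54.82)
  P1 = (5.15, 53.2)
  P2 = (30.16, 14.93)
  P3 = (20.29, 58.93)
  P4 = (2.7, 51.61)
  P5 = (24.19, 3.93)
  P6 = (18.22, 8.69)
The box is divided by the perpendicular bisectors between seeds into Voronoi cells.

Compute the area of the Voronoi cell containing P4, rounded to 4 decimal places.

Area of P4's cell: 266.4733

1. box [0,33]×[0,62]: [(0, 0) (33, 0) (33, 62) (0, 62)]
2. ⊥bis P4·P0 via (11.22,53.215): [(0, 0) (21.2447, 0) (9.5651, 62) (0, 62)]  |A|=955.1018
3. ⊥bis P4·P1 via (3.925,52.405): [(0, 58.453) (0, 0) (21.2447, 0) (14.4186, 36.2357)]  |A|=806.3112
4. ⊥bis P4·P2 via (16.43,33.27): [(0, 58.453) (0, 20.9699) (15.1568, 32.3168) (14.4186, 36.2357)]  |A|=304.1128
5. ⊥bis P4·P3 via (11.495,55.27): [(0, 58.453) (0, 20.9699) (15.1568, 32.3168) (14.4186, 36.2357)]  |A|=304.1128
6. ⊥bis P4·P5 via (13.445,27.77): [(0, 58.453) (0, 21.7102) (2.4848, 22.8301) (15.1568, 32.3168) (14.4186, 36.2357)]  |A|=303.1931
7. ⊥bis P4·P6 via (10.46,30.15): [(0, 58.453) (0, 26.3676) (13.9464, 31.4107) (15.1568, 32.3168) (14.4186, 36.2357)]  |A|=266.4733
8. canonical 5-gon: [(0, 58.453) (0, 26.3676) (13.9464, 31.4107) (15.1568, 32.3168) (14.4186, 36.2357)]
9. shoelace: 266.4733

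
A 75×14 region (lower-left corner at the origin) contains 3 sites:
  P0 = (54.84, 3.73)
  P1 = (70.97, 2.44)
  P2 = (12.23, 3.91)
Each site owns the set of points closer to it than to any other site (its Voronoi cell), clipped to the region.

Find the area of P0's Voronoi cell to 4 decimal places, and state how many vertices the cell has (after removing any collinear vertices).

Area of P0's cell: 415.3754 (4 vertices)

1. box [0,75]×[0,14]: [(0, 0) (75, 0) (75, 14) (0, 14)]
2. ⊥bis P0·P1 via (62.905,3.085): [(0, 0) (62.6583, 0) (63.7779, 14) (0, 14)]  |A|=885.0534
3. ⊥bis P0·P2 via (33.535,3.82): [(33.5189, 0) (62.6583, 0) (63.7779, 14) (33.578, 14)]  |A|=415.3754
4. canonical 4-gon: [(33.5189, 0) (62.6583, 0) (63.7779, 14) (33.578, 14)]
5. shoelace: 415.3754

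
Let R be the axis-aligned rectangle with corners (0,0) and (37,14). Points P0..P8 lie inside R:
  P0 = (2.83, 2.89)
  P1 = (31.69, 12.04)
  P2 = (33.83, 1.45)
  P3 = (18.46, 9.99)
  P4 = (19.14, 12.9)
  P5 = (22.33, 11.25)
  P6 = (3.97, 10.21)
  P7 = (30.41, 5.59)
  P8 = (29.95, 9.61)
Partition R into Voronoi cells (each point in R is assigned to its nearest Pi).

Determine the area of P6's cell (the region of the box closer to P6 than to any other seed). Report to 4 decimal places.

1. box [0,37]×[0,14]: [(0, 0) (37, 0) (37, 14) (0, 14)]
2. ⊥bis P6·P0 via (3.4,6.55): [(0, 7.0795) (37, 1.3172) (37, 14) (0, 14)]  |A|=362.6607
3. ⊥bis P6·P1 via (17.83,11.125): [(0, 7.0795) (18.2851, 4.2318) (17.6402, 14) (0, 14)]  |A|=149.427
4. ⊥bis P6·P2 via (18.9,5.83): [(0, 7.0795) (18.2851, 4.2318) (17.6402, 14) (0, 14)]  |A|=149.427
5. ⊥bis P6·P3 via (11.215,10.1): [(0, 7.0795) (11.1428, 5.3442) (11.2742, 14) (0, 14)]  |A|=87.3507
6. ⊥bis P6·P4 via (11.555,11.555): [(0, 7.0795) (11.1428, 5.3442) (11.2622, 13.2064) (11.1214, 14) (0, 14)]  |A|=87.2901
7. ⊥bis P6·P5 via (13.15,10.73): [(0, 7.0795) (11.1428, 5.3442) (11.2622, 13.2064) (11.1214, 14) (0, 14)]  |A|=87.2901
8. ⊥bis P6·P7 via (17.19,7.9): [(0, 7.0795) (11.1428, 5.3442) (11.2622, 13.2064) (11.1214, 14) (0, 14)]  |A|=87.2901
9. ⊥bis P6·P8 via (16.96,9.91): [(0, 7.0795) (11.1428, 5.3442) (11.2622, 13.2064) (11.1214, 14) (0, 14)]  |A|=87.2901
10. canonical 5-gon: [(0, 7.0795) (11.1428, 5.3442) (11.2622, 13.2064) (11.1214, 14) (0, 14)]
11. shoelace: 87.2901

Area of P6's cell: 87.2901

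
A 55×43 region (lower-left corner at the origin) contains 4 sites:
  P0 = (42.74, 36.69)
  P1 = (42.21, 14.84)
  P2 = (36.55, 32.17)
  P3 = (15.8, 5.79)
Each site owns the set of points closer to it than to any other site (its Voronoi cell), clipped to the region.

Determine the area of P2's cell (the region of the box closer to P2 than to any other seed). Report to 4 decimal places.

1. box [0,55]×[0,43]: [(0, 0) (55, 0) (55, 43) (0, 43)]
2. ⊥bis P2·P0 via (39.645,34.43): [(0, 0) (55, 0) (55, 13.4018) (33.3871, 43) (0, 43)]  |A|=2045.1486
3. ⊥bis P2·P1 via (39.38,23.505): [(0, 10.6434) (46.0353, 25.6786) (33.3871, 43) (0, 43)]  |A|=1033.9274
4. ⊥bis P2·P3 via (26.175,18.98): [(0, 39.5688) (25.9843, 19.13) (46.0353, 25.6786) (33.3871, 43) (0, 43)]  |A|=658.1248
5. canonical 5-gon: [(0, 39.5688) (25.9843, 19.13) (46.0353, 25.6786) (33.3871, 43) (0, 43)]
6. shoelace: 658.1248

Area of P2's cell: 658.1248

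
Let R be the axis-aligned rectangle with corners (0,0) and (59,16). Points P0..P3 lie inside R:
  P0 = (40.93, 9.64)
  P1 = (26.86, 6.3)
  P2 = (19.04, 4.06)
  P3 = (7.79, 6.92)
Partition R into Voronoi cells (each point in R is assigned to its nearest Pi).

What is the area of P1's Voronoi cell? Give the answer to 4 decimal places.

1. box [0,59]×[0,16]: [(0, 0) (59, 0) (59, 16) (0, 16)]
2. ⊥bis P1·P0 via (33.895,7.97): [(0, 0) (35.787, 0) (31.9888, 16) (0, 16)]  |A|=542.2061
3. ⊥bis P1·P2 via (22.95,5.18): [(24.4338, 0) (35.787, 0) (31.9888, 16) (19.8507, 16)]  |A|=187.9305
4. ⊥bis P1·P3 via (17.325,6.61): [(24.4338, 0) (35.787, 0) (31.9888, 16) (19.8507, 16)]  |A|=187.9305
5. canonical 4-gon: [(24.4338, 0) (35.787, 0) (31.9888, 16) (19.8507, 16)]
6. shoelace: 187.9305

Area of P1's cell: 187.9305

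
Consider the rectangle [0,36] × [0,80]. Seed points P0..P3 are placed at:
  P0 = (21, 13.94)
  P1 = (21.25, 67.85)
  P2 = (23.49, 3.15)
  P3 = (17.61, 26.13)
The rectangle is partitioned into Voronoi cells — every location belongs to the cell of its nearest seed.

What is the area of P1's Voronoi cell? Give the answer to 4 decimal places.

1. box [0,36]×[0,80]: [(0, 0) (36, 0) (36, 80) (0, 80)]
2. ⊥bis P1·P0 via (21.125,40.895): [(0, 40.993) (36, 40.826) (36, 80) (0, 80)]  |A|=1407.2583
3. ⊥bis P1·P2 via (22.37,35.5): [(0, 40.993) (36, 40.826) (36, 80) (0, 80)]  |A|=1407.2583
4. ⊥bis P1·P3 via (19.43,46.99): [(0, 48.6852) (36, 45.5443) (36, 80) (0, 80)]  |A|=1183.8685
5. canonical 4-gon: [(0, 48.6852) (36, 45.5443) (36, 80) (0, 80)]
6. shoelace: 1183.8685

Area of P1's cell: 1183.8685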